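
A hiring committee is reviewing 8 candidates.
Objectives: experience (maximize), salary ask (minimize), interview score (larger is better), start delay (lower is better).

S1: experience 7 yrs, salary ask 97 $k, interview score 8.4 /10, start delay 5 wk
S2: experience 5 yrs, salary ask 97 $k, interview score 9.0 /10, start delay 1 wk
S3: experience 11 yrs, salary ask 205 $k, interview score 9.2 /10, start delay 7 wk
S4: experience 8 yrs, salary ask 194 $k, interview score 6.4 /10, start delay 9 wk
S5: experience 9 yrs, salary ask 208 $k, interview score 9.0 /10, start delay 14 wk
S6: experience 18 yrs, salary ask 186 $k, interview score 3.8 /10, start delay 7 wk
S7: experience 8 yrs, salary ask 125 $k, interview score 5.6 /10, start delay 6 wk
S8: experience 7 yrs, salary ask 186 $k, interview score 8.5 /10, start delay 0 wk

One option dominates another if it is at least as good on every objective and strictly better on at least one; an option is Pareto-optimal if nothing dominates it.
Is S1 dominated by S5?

S5 vs S1: S5 is worse on salary ask (208 vs 97), so it does not dominate S1.

No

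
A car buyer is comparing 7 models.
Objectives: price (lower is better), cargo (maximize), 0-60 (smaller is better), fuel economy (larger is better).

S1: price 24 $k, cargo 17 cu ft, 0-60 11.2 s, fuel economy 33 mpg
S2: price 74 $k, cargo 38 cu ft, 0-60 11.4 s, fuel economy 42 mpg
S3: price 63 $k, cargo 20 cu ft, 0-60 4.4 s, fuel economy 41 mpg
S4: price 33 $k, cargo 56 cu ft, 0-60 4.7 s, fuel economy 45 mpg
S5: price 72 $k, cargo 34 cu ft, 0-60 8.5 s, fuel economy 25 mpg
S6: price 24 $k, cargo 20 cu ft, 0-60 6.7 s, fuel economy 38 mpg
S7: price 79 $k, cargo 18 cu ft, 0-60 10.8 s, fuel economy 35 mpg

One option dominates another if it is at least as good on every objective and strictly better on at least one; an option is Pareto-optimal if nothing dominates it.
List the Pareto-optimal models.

S3, S4, S6

S1: dominated by S6 (price 24≤24, cargo 20≥17, 0-60 6.7≤11.2, fuel economy 38≥33).
S2: dominated by S4 (price 33≤74, cargo 56≥38, 0-60 4.7≤11.4, fuel economy 45≥42).
S3: not dominated (best 0-60).
S4: not dominated (best cargo).
S5: dominated by S4 (price 33≤72, cargo 56≥34, 0-60 4.7≤8.5, fuel economy 45≥25).
S6: not dominated.
S7: dominated by S3 (price 63≤79, cargo 20≥18, 0-60 4.4≤10.8, fuel economy 41≥35).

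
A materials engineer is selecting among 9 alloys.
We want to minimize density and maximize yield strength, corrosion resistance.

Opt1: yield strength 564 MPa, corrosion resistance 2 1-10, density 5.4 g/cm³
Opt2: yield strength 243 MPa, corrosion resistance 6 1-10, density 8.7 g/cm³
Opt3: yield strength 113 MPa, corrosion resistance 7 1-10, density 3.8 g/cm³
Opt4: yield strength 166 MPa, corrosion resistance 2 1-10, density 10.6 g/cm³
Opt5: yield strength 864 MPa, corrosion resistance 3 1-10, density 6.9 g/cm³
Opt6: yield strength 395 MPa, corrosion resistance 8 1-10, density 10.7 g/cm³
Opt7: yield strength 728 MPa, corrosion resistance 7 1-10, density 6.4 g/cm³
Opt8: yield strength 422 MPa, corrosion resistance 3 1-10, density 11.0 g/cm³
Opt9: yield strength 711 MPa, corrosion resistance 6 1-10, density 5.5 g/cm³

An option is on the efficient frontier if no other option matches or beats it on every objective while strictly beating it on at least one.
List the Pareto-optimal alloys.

Opt1, Opt3, Opt5, Opt6, Opt7, Opt9

Opt1: not dominated.
Opt2: dominated by Opt7 (yield strength 728≥243, corrosion resistance 7≥6, density 6.4≤8.7).
Opt3: not dominated (best density).
Opt4: dominated by Opt1 (yield strength 564≥166, corrosion resistance 2≥2, density 5.4≤10.6).
Opt5: not dominated (best yield strength).
Opt6: not dominated (best corrosion resistance).
Opt7: not dominated.
Opt8: dominated by Opt5 (yield strength 864≥422, corrosion resistance 3≥3, density 6.9≤11.0).
Opt9: not dominated.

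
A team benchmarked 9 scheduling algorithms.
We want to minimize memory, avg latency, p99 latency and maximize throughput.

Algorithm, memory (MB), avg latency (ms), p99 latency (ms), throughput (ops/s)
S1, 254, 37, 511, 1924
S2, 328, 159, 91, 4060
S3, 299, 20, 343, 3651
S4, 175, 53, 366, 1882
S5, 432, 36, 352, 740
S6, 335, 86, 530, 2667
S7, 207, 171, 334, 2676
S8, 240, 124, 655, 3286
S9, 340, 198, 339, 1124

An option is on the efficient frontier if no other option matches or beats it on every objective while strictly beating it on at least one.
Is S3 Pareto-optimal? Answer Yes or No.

S1: worse on avg latency (37 vs 20).
S2: worse on memory (328 vs 299).
S4: worse on avg latency (53 vs 20).
S5: worse on memory (432 vs 299).
S6: worse on memory (335 vs 299).
S7: worse on avg latency (171 vs 20).
S8: worse on avg latency (124 vs 20).
S9: worse on memory (340 vs 299).
No option is at least as good as S3 on every objective and strictly better on one.

Yes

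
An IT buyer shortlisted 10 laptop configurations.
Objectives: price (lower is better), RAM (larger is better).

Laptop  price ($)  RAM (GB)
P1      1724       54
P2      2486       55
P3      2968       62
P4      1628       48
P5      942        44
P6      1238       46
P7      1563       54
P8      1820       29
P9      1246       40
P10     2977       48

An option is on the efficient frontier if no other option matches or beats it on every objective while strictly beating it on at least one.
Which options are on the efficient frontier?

P1: dominated by P7 (price 1563≤1724, RAM 54≥54).
P2: not dominated.
P3: not dominated (best RAM).
P4: dominated by P7 (price 1563≤1628, RAM 54≥48).
P5: not dominated (best price).
P6: not dominated.
P7: not dominated.
P8: dominated by P1 (price 1724≤1820, RAM 54≥29).
P9: dominated by P5 (price 942≤1246, RAM 44≥40).
P10: dominated by P1 (price 1724≤2977, RAM 54≥48).

P2, P3, P5, P6, P7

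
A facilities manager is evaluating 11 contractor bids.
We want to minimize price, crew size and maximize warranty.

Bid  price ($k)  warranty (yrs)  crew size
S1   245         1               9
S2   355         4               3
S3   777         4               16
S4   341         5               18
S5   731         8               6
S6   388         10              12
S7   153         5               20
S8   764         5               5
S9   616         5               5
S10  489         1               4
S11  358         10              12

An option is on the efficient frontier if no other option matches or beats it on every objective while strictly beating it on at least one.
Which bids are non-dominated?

S1, S2, S4, S5, S7, S9, S11

S1: not dominated.
S2: not dominated (best crew size).
S3: dominated by S2 (price 355≤777, warranty 4≥4, crew size 3≤16).
S4: not dominated.
S5: not dominated.
S6: dominated by S11 (price 358≤388, warranty 10≥10, crew size 12≤12).
S7: not dominated (best price).
S8: dominated by S9 (price 616≤764, warranty 5≥5, crew size 5≤5).
S9: not dominated.
S10: dominated by S2 (price 355≤489, warranty 4≥1, crew size 3≤4).
S11: not dominated.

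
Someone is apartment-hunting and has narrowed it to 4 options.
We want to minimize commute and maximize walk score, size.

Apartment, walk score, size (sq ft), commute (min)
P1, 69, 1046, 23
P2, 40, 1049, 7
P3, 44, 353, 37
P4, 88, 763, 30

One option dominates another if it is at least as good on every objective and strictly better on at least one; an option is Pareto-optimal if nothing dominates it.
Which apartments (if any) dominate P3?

P1, P4

P1: walk score 69≥44, size 1046≥353, commute 23≤37 — dominates P3.
P4: walk score 88≥44, size 763≥353, commute 30≤37 — dominates P3.
Others (P2) are each worse than P3 on at least one objective.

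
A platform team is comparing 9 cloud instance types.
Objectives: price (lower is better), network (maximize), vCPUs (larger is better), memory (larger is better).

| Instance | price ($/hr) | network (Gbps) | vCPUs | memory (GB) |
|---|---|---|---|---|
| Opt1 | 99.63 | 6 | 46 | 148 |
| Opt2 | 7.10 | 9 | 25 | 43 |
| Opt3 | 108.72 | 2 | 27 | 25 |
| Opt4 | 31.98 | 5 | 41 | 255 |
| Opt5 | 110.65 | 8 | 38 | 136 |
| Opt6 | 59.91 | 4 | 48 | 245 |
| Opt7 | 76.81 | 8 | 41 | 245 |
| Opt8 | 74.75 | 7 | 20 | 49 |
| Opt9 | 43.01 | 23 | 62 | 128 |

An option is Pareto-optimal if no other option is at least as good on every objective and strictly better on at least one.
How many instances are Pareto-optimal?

Opt1: not dominated.
Opt2: not dominated (best price).
Opt3: dominated by Opt1 (price 99.63≤108.72, network 6≥2, vCPUs 46≥27, memory 148≥25).
Opt4: not dominated (best memory).
Opt5: dominated by Opt7 (price 76.81≤110.65, network 8≥8, vCPUs 41≥38, memory 245≥136).
Opt6: not dominated.
Opt7: not dominated.
Opt8: dominated by Opt9 (price 43.01≤74.75, network 23≥7, vCPUs 62≥20, memory 128≥49).
Opt9: not dominated (best network).
Pareto-optimal: Opt1, Opt2, Opt4, Opt6, Opt7, Opt9 → 6.

6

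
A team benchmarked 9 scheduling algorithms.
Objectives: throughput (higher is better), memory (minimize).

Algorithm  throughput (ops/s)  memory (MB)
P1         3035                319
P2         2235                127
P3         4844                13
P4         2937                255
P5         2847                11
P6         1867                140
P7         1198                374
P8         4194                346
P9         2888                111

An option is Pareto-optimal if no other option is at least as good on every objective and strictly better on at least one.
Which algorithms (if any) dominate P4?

P3: throughput 4844≥2937, memory 13≤255 — dominates P4.
Others (P1, P2, P5, P6, P7, P8, P9) are each worse than P4 on at least one objective.

P3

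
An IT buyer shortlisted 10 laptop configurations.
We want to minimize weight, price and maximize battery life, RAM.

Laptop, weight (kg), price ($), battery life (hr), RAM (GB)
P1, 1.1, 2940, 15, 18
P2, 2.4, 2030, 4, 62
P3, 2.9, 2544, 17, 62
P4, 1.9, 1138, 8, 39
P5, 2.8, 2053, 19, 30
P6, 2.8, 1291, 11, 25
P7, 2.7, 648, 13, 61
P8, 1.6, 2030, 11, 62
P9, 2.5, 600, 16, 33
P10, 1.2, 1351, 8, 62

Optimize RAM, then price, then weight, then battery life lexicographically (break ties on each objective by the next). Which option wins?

First maximize RAM: best is 62, kept {P2, P3, P8, P10}.
Then minimize price: best is 1351, kept {P10}.

P10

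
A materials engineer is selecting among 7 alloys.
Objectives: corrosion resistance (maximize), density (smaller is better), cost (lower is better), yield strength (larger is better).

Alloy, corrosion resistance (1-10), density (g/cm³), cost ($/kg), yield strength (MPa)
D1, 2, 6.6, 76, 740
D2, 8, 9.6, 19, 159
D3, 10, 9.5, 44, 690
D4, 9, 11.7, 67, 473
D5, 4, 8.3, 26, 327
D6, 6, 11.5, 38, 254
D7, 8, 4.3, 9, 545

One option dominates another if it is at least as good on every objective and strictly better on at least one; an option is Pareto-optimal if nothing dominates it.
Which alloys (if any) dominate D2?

D7: corrosion resistance 8≥8, density 4.3≤9.6, cost 9≤19, yield strength 545≥159 — dominates D2.
Others (D1, D3, D4, D5, D6) are each worse than D2 on at least one objective.

D7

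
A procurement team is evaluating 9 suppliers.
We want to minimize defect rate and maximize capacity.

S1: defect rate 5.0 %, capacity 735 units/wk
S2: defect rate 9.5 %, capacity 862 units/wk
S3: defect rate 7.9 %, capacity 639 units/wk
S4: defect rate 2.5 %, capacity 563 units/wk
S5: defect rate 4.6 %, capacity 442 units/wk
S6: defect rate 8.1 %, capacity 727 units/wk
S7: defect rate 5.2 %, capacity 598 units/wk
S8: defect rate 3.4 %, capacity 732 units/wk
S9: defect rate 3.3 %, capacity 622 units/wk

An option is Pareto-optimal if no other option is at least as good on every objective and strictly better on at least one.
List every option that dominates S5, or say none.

S4, S8, S9

S4: defect rate 2.5≤4.6, capacity 563≥442 — dominates S5.
S8: defect rate 3.4≤4.6, capacity 732≥442 — dominates S5.
S9: defect rate 3.3≤4.6, capacity 622≥442 — dominates S5.
Others (S1, S2, S3, S6, S7) are each worse than S5 on at least one objective.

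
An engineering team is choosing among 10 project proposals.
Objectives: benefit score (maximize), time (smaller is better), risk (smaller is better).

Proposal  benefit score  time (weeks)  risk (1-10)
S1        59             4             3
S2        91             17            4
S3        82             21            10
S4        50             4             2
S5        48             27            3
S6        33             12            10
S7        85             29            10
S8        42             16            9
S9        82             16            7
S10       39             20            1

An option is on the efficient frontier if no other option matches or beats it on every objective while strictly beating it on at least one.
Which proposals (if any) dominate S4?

none

S1: worse on risk (3 vs 2).
S2: worse on time (17 vs 4).
S3: worse on time (21 vs 4).
S5: worse on benefit score (48 vs 50).
S6: worse on benefit score (33 vs 50).
S7: worse on time (29 vs 4).
S8: worse on benefit score (42 vs 50).
S9: worse on time (16 vs 4).
S10: worse on benefit score (39 vs 50).
No option dominates S4.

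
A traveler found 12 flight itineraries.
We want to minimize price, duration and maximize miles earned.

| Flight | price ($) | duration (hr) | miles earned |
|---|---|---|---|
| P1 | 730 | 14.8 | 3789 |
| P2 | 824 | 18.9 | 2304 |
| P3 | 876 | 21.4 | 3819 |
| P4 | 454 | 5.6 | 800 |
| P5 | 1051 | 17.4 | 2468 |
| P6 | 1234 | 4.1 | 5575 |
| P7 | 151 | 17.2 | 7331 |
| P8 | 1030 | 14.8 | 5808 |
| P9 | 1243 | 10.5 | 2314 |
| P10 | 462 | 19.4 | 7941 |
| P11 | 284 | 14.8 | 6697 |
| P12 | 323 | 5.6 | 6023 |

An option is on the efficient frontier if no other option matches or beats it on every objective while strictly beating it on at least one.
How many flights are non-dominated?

5

P1: dominated by P11 (price 284≤730, duration 14.8≤14.8, miles earned 6697≥3789).
P2: dominated by P1 (price 730≤824, duration 14.8≤18.9, miles earned 3789≥2304).
P3: dominated by P7 (price 151≤876, duration 17.2≤21.4, miles earned 7331≥3819).
P4: dominated by P12 (price 323≤454, duration 5.6≤5.6, miles earned 6023≥800).
P5: dominated by P1 (price 730≤1051, duration 14.8≤17.4, miles earned 3789≥2468).
P6: not dominated (best duration).
P7: not dominated (best price).
P8: dominated by P11 (price 284≤1030, duration 14.8≤14.8, miles earned 6697≥5808).
P9: dominated by P6 (price 1234≤1243, duration 4.1≤10.5, miles earned 5575≥2314).
P10: not dominated (best miles earned).
P11: not dominated.
P12: not dominated.
Pareto-optimal: P6, P7, P10, P11, P12 → 5.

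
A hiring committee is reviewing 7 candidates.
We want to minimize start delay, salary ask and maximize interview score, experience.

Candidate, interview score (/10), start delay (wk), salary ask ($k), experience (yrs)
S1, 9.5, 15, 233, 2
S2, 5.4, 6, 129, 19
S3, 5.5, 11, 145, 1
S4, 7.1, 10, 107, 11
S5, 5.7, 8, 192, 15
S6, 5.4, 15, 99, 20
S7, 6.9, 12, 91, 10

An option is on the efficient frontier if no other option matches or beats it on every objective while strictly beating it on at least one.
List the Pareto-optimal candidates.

S1, S2, S4, S5, S6, S7

S1: not dominated (best interview score).
S2: not dominated (best start delay).
S3: dominated by S4 (interview score 7.1≥5.5, start delay 10≤11, salary ask 107≤145, experience 11≥1).
S4: not dominated.
S5: not dominated.
S6: not dominated (best experience).
S7: not dominated (best salary ask).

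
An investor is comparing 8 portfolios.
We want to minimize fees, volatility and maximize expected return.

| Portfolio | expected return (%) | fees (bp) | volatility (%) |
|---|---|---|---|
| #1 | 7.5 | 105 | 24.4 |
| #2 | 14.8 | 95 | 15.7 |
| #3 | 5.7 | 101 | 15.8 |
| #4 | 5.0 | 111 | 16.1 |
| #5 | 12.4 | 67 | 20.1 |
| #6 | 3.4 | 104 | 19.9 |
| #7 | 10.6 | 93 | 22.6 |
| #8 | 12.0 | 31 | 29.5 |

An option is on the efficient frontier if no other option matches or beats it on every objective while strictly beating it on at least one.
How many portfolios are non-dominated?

3

#1: dominated by #2 (expected return 14.8≥7.5, fees 95≤105, volatility 15.7≤24.4).
#2: not dominated (best expected return).
#3: dominated by #2 (expected return 14.8≥5.7, fees 95≤101, volatility 15.7≤15.8).
#4: dominated by #2 (expected return 14.8≥5.0, fees 95≤111, volatility 15.7≤16.1).
#5: not dominated.
#6: dominated by #2 (expected return 14.8≥3.4, fees 95≤104, volatility 15.7≤19.9).
#7: dominated by #5 (expected return 12.4≥10.6, fees 67≤93, volatility 20.1≤22.6).
#8: not dominated (best fees).
Pareto-optimal: #2, #5, #8 → 3.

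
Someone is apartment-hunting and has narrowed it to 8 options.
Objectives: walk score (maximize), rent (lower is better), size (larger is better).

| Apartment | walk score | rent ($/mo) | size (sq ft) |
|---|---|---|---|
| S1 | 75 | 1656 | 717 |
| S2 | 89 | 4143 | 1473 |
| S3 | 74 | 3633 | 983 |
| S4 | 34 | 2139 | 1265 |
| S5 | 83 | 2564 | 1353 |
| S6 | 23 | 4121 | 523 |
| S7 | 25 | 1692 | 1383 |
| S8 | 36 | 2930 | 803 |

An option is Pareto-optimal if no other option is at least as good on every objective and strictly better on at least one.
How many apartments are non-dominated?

5

S1: not dominated (best rent).
S2: not dominated (best walk score).
S3: dominated by S5 (walk score 83≥74, rent 2564≤3633, size 1353≥983).
S4: not dominated.
S5: not dominated.
S6: dominated by S1 (walk score 75≥23, rent 1656≤4121, size 717≥523).
S7: not dominated.
S8: dominated by S5 (walk score 83≥36, rent 2564≤2930, size 1353≥803).
Pareto-optimal: S1, S2, S4, S5, S7 → 5.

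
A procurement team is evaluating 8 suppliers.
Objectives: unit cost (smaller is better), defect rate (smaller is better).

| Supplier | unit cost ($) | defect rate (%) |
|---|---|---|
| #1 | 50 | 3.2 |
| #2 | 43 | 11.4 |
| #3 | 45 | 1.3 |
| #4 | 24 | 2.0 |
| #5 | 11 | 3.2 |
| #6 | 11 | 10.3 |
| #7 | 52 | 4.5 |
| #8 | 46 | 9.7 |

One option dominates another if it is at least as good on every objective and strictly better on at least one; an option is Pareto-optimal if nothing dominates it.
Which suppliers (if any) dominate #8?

#3: unit cost 45≤46, defect rate 1.3≤9.7 — dominates #8.
#4: unit cost 24≤46, defect rate 2.0≤9.7 — dominates #8.
#5: unit cost 11≤46, defect rate 3.2≤9.7 — dominates #8.
Others (#1, #2, #6, #7) are each worse than #8 on at least one objective.

#3, #4, #5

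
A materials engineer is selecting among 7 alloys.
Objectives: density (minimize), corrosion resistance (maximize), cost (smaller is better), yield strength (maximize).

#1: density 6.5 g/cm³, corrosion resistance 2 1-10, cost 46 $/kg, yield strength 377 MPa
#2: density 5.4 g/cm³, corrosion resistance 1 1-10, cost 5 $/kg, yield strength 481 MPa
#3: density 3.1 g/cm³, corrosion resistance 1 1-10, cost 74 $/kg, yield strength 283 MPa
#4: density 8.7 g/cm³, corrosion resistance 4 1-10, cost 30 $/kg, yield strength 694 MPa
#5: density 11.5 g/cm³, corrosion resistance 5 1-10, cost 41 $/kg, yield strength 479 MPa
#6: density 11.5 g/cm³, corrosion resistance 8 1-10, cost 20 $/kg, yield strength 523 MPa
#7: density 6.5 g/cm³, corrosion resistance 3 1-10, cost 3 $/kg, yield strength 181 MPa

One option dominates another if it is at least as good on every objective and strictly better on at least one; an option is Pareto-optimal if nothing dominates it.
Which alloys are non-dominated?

#1, #2, #3, #4, #6, #7

#1: not dominated.
#2: not dominated.
#3: not dominated (best density).
#4: not dominated (best yield strength).
#5: dominated by #6 (density 11.5≤11.5, corrosion resistance 8≥5, cost 20≤41, yield strength 523≥479).
#6: not dominated (best corrosion resistance).
#7: not dominated (best cost).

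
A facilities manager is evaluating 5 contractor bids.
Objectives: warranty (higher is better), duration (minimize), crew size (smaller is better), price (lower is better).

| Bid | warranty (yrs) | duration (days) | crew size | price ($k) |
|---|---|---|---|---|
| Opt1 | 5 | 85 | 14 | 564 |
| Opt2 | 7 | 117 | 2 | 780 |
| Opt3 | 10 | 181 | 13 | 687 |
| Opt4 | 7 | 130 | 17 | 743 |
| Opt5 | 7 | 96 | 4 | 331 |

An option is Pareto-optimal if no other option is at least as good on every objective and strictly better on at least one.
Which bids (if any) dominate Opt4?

Opt5: warranty 7≥7, duration 96≤130, crew size 4≤17, price 331≤743 — dominates Opt4.
Others (Opt1, Opt2, Opt3) are each worse than Opt4 on at least one objective.

Opt5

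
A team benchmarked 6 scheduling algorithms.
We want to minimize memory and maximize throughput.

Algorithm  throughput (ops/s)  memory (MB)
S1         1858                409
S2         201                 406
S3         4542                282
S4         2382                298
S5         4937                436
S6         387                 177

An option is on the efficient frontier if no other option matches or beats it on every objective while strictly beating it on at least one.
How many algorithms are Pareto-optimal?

S1: dominated by S3 (throughput 4542≥1858, memory 282≤409).
S2: dominated by S3 (throughput 4542≥201, memory 282≤406).
S3: not dominated.
S4: dominated by S3 (throughput 4542≥2382, memory 282≤298).
S5: not dominated (best throughput).
S6: not dominated (best memory).
Pareto-optimal: S3, S5, S6 → 3.

3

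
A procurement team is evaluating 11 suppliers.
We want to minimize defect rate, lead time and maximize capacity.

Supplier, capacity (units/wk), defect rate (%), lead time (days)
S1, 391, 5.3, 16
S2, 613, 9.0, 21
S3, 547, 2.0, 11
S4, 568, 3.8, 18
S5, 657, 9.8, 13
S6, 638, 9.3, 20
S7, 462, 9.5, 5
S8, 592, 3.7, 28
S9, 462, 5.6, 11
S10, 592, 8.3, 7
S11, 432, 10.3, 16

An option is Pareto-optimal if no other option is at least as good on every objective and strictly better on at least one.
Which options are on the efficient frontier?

S2, S3, S4, S5, S6, S7, S8, S10

S1: dominated by S3 (capacity 547≥391, defect rate 2.0≤5.3, lead time 11≤16).
S2: not dominated.
S3: not dominated (best defect rate).
S4: not dominated.
S5: not dominated (best capacity).
S6: not dominated.
S7: not dominated (best lead time).
S8: not dominated.
S9: dominated by S3 (capacity 547≥462, defect rate 2.0≤5.6, lead time 11≤11).
S10: not dominated.
S11: dominated by S3 (capacity 547≥432, defect rate 2.0≤10.3, lead time 11≤16).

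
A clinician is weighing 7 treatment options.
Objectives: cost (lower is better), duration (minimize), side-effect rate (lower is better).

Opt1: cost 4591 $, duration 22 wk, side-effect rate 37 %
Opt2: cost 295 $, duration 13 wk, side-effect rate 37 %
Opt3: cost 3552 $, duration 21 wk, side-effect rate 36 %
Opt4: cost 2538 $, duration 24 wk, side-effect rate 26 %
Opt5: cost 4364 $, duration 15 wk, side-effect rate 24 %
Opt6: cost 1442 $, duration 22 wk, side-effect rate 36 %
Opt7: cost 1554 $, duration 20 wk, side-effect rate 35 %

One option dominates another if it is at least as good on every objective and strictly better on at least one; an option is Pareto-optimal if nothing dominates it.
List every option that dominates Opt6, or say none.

none

Opt1: worse on cost (4591 vs 1442).
Opt2: worse on side-effect rate (37 vs 36).
Opt3: worse on cost (3552 vs 1442).
Opt4: worse on cost (2538 vs 1442).
Opt5: worse on cost (4364 vs 1442).
Opt7: worse on cost (1554 vs 1442).
No option dominates Opt6.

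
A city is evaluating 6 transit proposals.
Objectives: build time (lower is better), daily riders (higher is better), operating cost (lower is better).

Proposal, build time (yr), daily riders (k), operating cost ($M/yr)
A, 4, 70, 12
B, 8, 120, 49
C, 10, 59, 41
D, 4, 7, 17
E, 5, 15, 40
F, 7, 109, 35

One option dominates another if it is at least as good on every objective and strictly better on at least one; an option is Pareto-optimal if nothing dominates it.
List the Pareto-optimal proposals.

A, B, F

A: not dominated (best operating cost).
B: not dominated (best daily riders).
C: dominated by A (build time 4≤10, daily riders 70≥59, operating cost 12≤41).
D: dominated by A (build time 4≤4, daily riders 70≥7, operating cost 12≤17).
E: dominated by A (build time 4≤5, daily riders 70≥15, operating cost 12≤40).
F: not dominated.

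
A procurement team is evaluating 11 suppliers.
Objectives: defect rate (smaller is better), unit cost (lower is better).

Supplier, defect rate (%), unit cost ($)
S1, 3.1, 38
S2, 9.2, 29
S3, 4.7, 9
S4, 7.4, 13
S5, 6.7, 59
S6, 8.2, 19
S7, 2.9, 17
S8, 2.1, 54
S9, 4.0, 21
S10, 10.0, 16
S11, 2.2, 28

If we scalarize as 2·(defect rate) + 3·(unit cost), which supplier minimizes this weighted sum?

S1: 2·3.1 + 3·38 = 120.2
S2: 2·9.2 + 3·29 = 105.4
S3: 2·4.7 + 3·9 = 36.4
S4: 2·7.4 + 3·13 = 53.8
S5: 2·6.7 + 3·59 = 190.4
S6: 2·8.2 + 3·19 = 73.4
S7: 2·2.9 + 3·17 = 56.8
S8: 2·2.1 + 3·54 = 166.2
S9: 2·4.0 + 3·21 = 71.0
S10: 2·10.0 + 3·16 = 68.0
S11: 2·2.2 + 3·28 = 88.4
Lowest: S3 at 36.4.

S3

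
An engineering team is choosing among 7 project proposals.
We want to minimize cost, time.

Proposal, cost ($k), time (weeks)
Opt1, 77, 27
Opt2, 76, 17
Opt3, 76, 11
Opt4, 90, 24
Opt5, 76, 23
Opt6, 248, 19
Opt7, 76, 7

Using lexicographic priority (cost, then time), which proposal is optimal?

Opt7

First minimize cost: best is 76, kept {Opt2, Opt3, Opt5, Opt7}.
Then minimize time: best is 7, kept {Opt7}.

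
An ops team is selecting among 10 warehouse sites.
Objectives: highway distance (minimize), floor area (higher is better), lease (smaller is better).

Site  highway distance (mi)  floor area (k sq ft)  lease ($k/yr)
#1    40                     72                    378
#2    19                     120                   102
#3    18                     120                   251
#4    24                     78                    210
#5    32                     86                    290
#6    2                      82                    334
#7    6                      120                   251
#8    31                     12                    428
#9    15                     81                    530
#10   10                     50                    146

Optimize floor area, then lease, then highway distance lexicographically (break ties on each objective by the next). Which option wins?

First maximize floor area: best is 120, kept {#2, #3, #7}.
Then minimize lease: best is 102, kept {#2}.

#2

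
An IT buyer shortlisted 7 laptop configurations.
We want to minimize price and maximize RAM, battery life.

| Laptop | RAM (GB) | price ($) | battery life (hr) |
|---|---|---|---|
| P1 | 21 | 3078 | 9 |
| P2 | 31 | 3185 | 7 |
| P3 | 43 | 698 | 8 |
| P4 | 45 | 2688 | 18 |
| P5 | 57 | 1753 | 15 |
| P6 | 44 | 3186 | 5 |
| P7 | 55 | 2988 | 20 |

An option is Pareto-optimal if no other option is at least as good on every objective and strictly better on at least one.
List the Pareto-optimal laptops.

P1: dominated by P4 (RAM 45≥21, price 2688≤3078, battery life 18≥9).
P2: dominated by P3 (RAM 43≥31, price 698≤3185, battery life 8≥7).
P3: not dominated (best price).
P4: not dominated.
P5: not dominated (best RAM).
P6: dominated by P4 (RAM 45≥44, price 2688≤3186, battery life 18≥5).
P7: not dominated (best battery life).

P3, P4, P5, P7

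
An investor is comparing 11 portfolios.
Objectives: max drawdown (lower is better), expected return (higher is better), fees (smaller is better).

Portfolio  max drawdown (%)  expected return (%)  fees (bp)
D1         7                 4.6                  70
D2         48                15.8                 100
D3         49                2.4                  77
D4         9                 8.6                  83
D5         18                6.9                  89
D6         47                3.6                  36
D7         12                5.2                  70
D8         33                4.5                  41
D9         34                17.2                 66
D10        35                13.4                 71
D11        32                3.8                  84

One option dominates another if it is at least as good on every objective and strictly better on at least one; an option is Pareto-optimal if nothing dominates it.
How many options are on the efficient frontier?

6

D1: not dominated (best max drawdown).
D2: dominated by D9 (max drawdown 34≤48, expected return 17.2≥15.8, fees 66≤100).
D3: dominated by D1 (max drawdown 7≤49, expected return 4.6≥2.4, fees 70≤77).
D4: not dominated.
D5: dominated by D4 (max drawdown 9≤18, expected return 8.6≥6.9, fees 83≤89).
D6: not dominated (best fees).
D7: not dominated.
D8: not dominated.
D9: not dominated (best expected return).
D10: dominated by D9 (max drawdown 34≤35, expected return 17.2≥13.4, fees 66≤71).
D11: dominated by D1 (max drawdown 7≤32, expected return 4.6≥3.8, fees 70≤84).
Pareto-optimal: D1, D4, D6, D7, D8, D9 → 6.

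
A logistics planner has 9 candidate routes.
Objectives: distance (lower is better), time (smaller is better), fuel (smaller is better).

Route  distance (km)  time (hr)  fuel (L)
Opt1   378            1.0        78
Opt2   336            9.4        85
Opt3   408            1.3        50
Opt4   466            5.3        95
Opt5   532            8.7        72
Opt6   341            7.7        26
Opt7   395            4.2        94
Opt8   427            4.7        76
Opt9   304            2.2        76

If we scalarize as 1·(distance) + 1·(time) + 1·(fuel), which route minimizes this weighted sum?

Opt1: 1·378 + 1·1.0 + 1·78 = 457.0
Opt2: 1·336 + 1·9.4 + 1·85 = 430.4
Opt3: 1·408 + 1·1.3 + 1·50 = 459.3
Opt4: 1·466 + 1·5.3 + 1·95 = 566.3
Opt5: 1·532 + 1·8.7 + 1·72 = 612.7
Opt6: 1·341 + 1·7.7 + 1·26 = 374.7
Opt7: 1·395 + 1·4.2 + 1·94 = 493.2
Opt8: 1·427 + 1·4.7 + 1·76 = 507.7
Opt9: 1·304 + 1·2.2 + 1·76 = 382.2
Lowest: Opt6 at 374.7.

Opt6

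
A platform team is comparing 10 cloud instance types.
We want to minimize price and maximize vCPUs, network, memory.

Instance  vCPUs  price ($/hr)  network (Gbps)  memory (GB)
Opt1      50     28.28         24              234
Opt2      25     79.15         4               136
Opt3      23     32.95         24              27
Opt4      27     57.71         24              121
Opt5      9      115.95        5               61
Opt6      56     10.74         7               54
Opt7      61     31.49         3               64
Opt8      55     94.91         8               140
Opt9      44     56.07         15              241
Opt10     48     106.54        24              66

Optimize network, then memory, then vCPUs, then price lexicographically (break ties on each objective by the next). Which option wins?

Opt1

First maximize network: best is 24, kept {Opt1, Opt3, Opt4, Opt10}.
Then maximize memory: best is 234, kept {Opt1}.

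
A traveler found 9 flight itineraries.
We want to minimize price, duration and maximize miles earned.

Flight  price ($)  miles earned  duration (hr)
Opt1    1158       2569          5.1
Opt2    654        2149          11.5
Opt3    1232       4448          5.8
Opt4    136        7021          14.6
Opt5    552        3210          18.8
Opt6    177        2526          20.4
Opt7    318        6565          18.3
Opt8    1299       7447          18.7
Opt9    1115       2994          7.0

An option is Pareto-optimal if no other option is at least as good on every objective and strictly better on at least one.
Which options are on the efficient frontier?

Opt1, Opt2, Opt3, Opt4, Opt8, Opt9

Opt1: not dominated (best duration).
Opt2: not dominated.
Opt3: not dominated.
Opt4: not dominated (best price).
Opt5: dominated by Opt4 (price 136≤552, miles earned 7021≥3210, duration 14.6≤18.8).
Opt6: dominated by Opt4 (price 136≤177, miles earned 7021≥2526, duration 14.6≤20.4).
Opt7: dominated by Opt4 (price 136≤318, miles earned 7021≥6565, duration 14.6≤18.3).
Opt8: not dominated (best miles earned).
Opt9: not dominated.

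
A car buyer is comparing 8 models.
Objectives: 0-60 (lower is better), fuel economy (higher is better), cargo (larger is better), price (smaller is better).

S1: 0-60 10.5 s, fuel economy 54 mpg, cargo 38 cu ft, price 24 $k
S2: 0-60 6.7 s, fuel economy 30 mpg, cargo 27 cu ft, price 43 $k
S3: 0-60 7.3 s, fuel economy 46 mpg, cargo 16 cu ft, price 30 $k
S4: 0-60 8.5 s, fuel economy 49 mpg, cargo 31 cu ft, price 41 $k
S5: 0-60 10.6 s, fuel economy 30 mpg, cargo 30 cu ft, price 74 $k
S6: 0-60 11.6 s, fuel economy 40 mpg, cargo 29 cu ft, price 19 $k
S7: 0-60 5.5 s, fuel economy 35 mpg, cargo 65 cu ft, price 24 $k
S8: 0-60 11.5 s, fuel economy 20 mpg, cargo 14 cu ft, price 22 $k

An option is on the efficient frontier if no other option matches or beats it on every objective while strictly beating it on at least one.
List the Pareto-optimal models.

S1: not dominated (best fuel economy).
S2: dominated by S7 (0-60 5.5≤6.7, fuel economy 35≥30, cargo 65≥27, price 24≤43).
S3: not dominated.
S4: not dominated.
S5: dominated by S1 (0-60 10.5≤10.6, fuel economy 54≥30, cargo 38≥30, price 24≤74).
S6: not dominated (best price).
S7: not dominated (best 0-60).
S8: not dominated.

S1, S3, S4, S6, S7, S8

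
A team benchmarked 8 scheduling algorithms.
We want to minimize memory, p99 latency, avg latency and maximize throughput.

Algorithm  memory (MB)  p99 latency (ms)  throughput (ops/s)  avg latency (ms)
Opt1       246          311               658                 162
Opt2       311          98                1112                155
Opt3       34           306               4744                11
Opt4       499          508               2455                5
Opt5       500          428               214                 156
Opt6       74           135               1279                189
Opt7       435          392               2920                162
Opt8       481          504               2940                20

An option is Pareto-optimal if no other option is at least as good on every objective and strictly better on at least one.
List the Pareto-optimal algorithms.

Opt2, Opt3, Opt4, Opt6

Opt1: dominated by Opt3 (memory 34≤246, p99 latency 306≤311, throughput 4744≥658, avg latency 11≤162).
Opt2: not dominated (best p99 latency).
Opt3: not dominated (best memory).
Opt4: not dominated (best avg latency).
Opt5: dominated by Opt2 (memory 311≤500, p99 latency 98≤428, throughput 1112≥214, avg latency 155≤156).
Opt6: not dominated.
Opt7: dominated by Opt3 (memory 34≤435, p99 latency 306≤392, throughput 4744≥2920, avg latency 11≤162).
Opt8: dominated by Opt3 (memory 34≤481, p99 latency 306≤504, throughput 4744≥2940, avg latency 11≤20).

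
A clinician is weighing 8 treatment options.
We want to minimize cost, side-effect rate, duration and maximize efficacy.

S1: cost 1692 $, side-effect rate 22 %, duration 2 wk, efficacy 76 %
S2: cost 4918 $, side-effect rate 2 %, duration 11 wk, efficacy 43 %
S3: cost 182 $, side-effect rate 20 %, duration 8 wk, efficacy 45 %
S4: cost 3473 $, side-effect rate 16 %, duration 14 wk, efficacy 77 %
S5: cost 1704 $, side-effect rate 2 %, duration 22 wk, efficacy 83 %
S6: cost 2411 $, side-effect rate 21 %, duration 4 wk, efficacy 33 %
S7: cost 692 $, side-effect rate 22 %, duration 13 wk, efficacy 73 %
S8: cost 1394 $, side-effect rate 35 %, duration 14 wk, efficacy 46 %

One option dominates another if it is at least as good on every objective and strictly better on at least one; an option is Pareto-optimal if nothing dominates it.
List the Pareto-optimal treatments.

S1, S2, S3, S4, S5, S6, S7

S1: not dominated (best duration).
S2: not dominated.
S3: not dominated (best cost).
S4: not dominated.
S5: not dominated (best efficacy).
S6: not dominated.
S7: not dominated.
S8: dominated by S7 (cost 692≤1394, side-effect rate 22≤35, duration 13≤14, efficacy 73≥46).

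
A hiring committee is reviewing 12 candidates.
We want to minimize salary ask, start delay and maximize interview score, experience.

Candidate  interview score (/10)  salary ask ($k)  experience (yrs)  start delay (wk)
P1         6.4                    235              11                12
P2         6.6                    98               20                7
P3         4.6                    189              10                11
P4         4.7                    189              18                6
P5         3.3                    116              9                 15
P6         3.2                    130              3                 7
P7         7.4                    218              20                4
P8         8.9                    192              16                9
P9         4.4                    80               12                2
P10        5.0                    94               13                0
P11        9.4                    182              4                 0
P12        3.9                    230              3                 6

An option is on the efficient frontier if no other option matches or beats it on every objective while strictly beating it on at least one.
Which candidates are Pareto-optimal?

P1: dominated by P2 (interview score 6.6≥6.4, salary ask 98≤235, experience 20≥11, start delay 7≤12).
P2: not dominated.
P3: dominated by P2 (interview score 6.6≥4.6, salary ask 98≤189, experience 20≥10, start delay 7≤11).
P4: not dominated.
P5: dominated by P2 (interview score 6.6≥3.3, salary ask 98≤116, experience 20≥9, start delay 7≤15).
P6: dominated by P2 (interview score 6.6≥3.2, salary ask 98≤130, experience 20≥3, start delay 7≤7).
P7: not dominated.
P8: not dominated.
P9: not dominated (best salary ask).
P10: not dominated.
P11: not dominated (best interview score).
P12: dominated by P4 (interview score 4.7≥3.9, salary ask 189≤230, experience 18≥3, start delay 6≤6).

P2, P4, P7, P8, P9, P10, P11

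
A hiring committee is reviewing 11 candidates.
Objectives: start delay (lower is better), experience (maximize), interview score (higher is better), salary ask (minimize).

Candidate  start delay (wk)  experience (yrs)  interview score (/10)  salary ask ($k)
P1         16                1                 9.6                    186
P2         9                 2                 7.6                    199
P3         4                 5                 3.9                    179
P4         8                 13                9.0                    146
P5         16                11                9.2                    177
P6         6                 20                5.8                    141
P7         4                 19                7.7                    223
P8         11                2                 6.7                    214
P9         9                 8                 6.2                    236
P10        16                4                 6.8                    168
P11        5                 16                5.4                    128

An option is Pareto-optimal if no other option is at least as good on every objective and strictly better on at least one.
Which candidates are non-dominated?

P1: not dominated (best interview score).
P2: dominated by P4 (start delay 8≤9, experience 13≥2, interview score 9.0≥7.6, salary ask 146≤199).
P3: not dominated.
P4: not dominated.
P5: not dominated.
P6: not dominated (best experience).
P7: not dominated.
P8: dominated by P2 (start delay 9≤11, experience 2≥2, interview score 7.6≥6.7, salary ask 199≤214).
P9: dominated by P4 (start delay 8≤9, experience 13≥8, interview score 9.0≥6.2, salary ask 146≤236).
P10: dominated by P4 (start delay 8≤16, experience 13≥4, interview score 9.0≥6.8, salary ask 146≤168).
P11: not dominated (best salary ask).

P1, P3, P4, P5, P6, P7, P11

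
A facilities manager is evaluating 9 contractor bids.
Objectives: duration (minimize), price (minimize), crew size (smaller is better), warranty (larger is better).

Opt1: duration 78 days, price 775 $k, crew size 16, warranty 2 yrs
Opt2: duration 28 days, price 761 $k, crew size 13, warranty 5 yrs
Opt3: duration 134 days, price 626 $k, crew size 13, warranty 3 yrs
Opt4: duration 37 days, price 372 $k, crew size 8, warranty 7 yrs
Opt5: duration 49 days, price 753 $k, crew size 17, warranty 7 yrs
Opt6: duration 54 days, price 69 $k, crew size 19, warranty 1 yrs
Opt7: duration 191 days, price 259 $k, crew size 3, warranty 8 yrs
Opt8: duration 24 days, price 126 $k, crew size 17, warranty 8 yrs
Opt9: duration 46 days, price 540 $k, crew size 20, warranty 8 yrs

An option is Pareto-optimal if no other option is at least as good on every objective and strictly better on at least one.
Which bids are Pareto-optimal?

Opt1: dominated by Opt2 (duration 28≤78, price 761≤775, crew size 13≤16, warranty 5≥2).
Opt2: not dominated.
Opt3: dominated by Opt4 (duration 37≤134, price 372≤626, crew size 8≤13, warranty 7≥3).
Opt4: not dominated.
Opt5: dominated by Opt4 (duration 37≤49, price 372≤753, crew size 8≤17, warranty 7≥7).
Opt6: not dominated (best price).
Opt7: not dominated (best crew size).
Opt8: not dominated (best duration).
Opt9: dominated by Opt8 (duration 24≤46, price 126≤540, crew size 17≤20, warranty 8≥8).

Opt2, Opt4, Opt6, Opt7, Opt8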